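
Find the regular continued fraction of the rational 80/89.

[0; 1, 8, 1, 8]

Run the Euclidean algorithm on 80 and 89; the successive quotients are the partial quotients a_0, a_1, ... (each step inverts the fractional part left over by the previous one):
  80 = 0*89 + 80, so a_0 = 0.
  89 = 1*80 + 9, so a_1 = 1.
  80 = 8*9 + 8, so a_2 = 8.
  9 = 1*8 + 1, so a_3 = 1.
  8 = 8*1 + 0, so a_4 = 8.
The remainder reaches 0 after 5 divisions, so the expansion has 5 partial quotients, read off in order.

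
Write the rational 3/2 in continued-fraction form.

[1; 2]

Run the Euclidean algorithm on 3 and 2; the successive quotients are the partial quotients a_0, a_1, ... (each step inverts the fractional part left over by the previous one):
  3 = 1*2 + 1, so a_0 = 1.
  2 = 2*1 + 0, so a_1 = 2.
The remainder reaches 0 after 2 divisions, so the expansion has 2 partial quotients, read off in order.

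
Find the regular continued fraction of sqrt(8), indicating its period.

[2; (1, 4)]

Write x_i = (sqrt(8) + m_i)/d_i with (m_0, d_0) = (0, 1). a_0 = floor(sqrt(8)) = 2, since 2^2 = 4 <= 8 < 9 = 3^2.
Iterate m_{i+1} = d_i*a_i - m_i, d_{i+1} = (8 - m_{i+1}^2)/d_i, a_{i+1} = floor((a_0 + m_{i+1})/d_{i+1}):
  m_1 = 1*2 - 0 = 2, d_1 = (8 - 2^2)/1 = 4/1 = 4, a_1 = floor((2 + 2)/4) = 1.
  m_2 = 4*1 - 2 = 2, d_2 = (8 - 2^2)/4 = 4/4 = 1, a_2 = floor((2 + 2)/1) = 4.
  m_3 = 1*4 - 2 = 2, d_3 = (8 - 2^2)/1 = 4/1 = 4: (m_3, d_3) = (m_1, d_1) = (2, 4), so from here the quotients repeat a_1, a_2; the period length is 2.
Hence the expansion of sqrt(8) is a_0 = 2 followed by the repeating block 1, 4 (period 2).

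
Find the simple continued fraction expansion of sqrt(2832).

[53; (4, 1, 1, 1, 1, 1, 1, 1, 1, 1, 4, 106)]

Write x_i = (sqrt(2832) + m_i)/d_i with (m_0, d_0) = (0, 1). a_0 = floor(sqrt(2832)) = 53, since 53^2 = 2809 <= 2832 < 2916 = 54^2.
Iterate m_{i+1} = d_i*a_i - m_i, d_{i+1} = (2832 - m_{i+1}^2)/d_i, a_{i+1} = floor((a_0 + m_{i+1})/d_{i+1}):
  m_1 = 1*53 - 0 = 53, d_1 = (2832 - 53^2)/1 = 23/1 = 23, a_1 = floor((53 + 53)/23) = 4.
  m_2 = 23*4 - 53 = 39, d_2 = (2832 - 39^2)/23 = 1311/23 = 57, a_2 = floor((53 + 39)/57) = 1.
  m_3 = 57*1 - 39 = 18, d_3 = (2832 - 18^2)/57 = 2508/57 = 44, a_3 = floor((53 + 18)/44) = 1.
  m_4 = 44*1 - 18 = 26, d_4 = (2832 - 26^2)/44 = 2156/44 = 49, a_4 = floor((53 + 26)/49) = 1.
  m_5 = 49*1 - 26 = 23, d_5 = (2832 - 23^2)/49 = 2303/49 = 47, a_5 = floor((53 + 23)/47) = 1.
  m_6 = 47*1 - 23 = 24, d_6 = (2832 - 24^2)/47 = 2256/47 = 48, a_6 = floor((53 + 24)/48) = 1.
  m_7 = 48*1 - 24 = 24, d_7 = (2832 - 24^2)/48 = 2256/48 = 47, a_7 = floor((53 + 24)/47) = 1.
  m_8 = 47*1 - 24 = 23, d_8 = (2832 - 23^2)/47 = 2303/47 = 49, a_8 = floor((53 + 23)/49) = 1.
  m_9 = 49*1 - 23 = 26, d_9 = (2832 - 26^2)/49 = 2156/49 = 44, a_9 = floor((53 + 26)/44) = 1.
  m_10 = 44*1 - 26 = 18, d_10 = (2832 - 18^2)/44 = 2508/44 = 57, a_10 = floor((53 + 18)/57) = 1.
  m_11 = 57*1 - 18 = 39, d_11 = (2832 - 39^2)/57 = 1311/57 = 23, a_11 = floor((53 + 39)/23) = 4.
  m_12 = 23*4 - 39 = 53, d_12 = (2832 - 53^2)/23 = 23/23 = 1, a_12 = floor((53 + 53)/1) = 106.
  m_13 = 1*106 - 53 = 53, d_13 = (2832 - 53^2)/1 = 23/1 = 23: (m_13, d_13) = (m_1, d_1) = (53, 23), so from here the quotients repeat a_1, ..., a_12; the period length is 12.
Hence the expansion of sqrt(2832) is a_0 = 53 followed by the repeating block 4, 1, 1, 1, 1, 1, 1, 1, 1, 1, 4, 106 (period 12).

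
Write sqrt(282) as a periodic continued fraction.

Write x_i = (sqrt(282) + m_i)/d_i with (m_0, d_0) = (0, 1). a_0 = floor(sqrt(282)) = 16, since 16^2 = 256 <= 282 < 289 = 17^2.
Iterate m_{i+1} = d_i*a_i - m_i, d_{i+1} = (282 - m_{i+1}^2)/d_i, a_{i+1} = floor((a_0 + m_{i+1})/d_{i+1}):
  m_1 = 1*16 - 0 = 16, d_1 = (282 - 16^2)/1 = 26/1 = 26, a_1 = floor((16 + 16)/26) = 1.
  m_2 = 26*1 - 16 = 10, d_2 = (282 - 10^2)/26 = 182/26 = 7, a_2 = floor((16 + 10)/7) = 3.
  m_3 = 7*3 - 10 = 11, d_3 = (282 - 11^2)/7 = 161/7 = 23, a_3 = floor((16 + 11)/23) = 1.
  m_4 = 23*1 - 11 = 12, d_4 = (282 - 12^2)/23 = 138/23 = 6, a_4 = floor((16 + 12)/6) = 4.
  m_5 = 6*4 - 12 = 12, d_5 = (282 - 12^2)/6 = 138/6 = 23, a_5 = floor((16 + 12)/23) = 1.
  m_6 = 23*1 - 12 = 11, d_6 = (282 - 11^2)/23 = 161/23 = 7, a_6 = floor((16 + 11)/7) = 3.
  m_7 = 7*3 - 11 = 10, d_7 = (282 - 10^2)/7 = 182/7 = 26, a_7 = floor((16 + 10)/26) = 1.
  m_8 = 26*1 - 10 = 16, d_8 = (282 - 16^2)/26 = 26/26 = 1, a_8 = floor((16 + 16)/1) = 32.
  m_9 = 1*32 - 16 = 16, d_9 = (282 - 16^2)/1 = 26/1 = 26: (m_9, d_9) = (m_1, d_1) = (16, 26), so from here the quotients repeat a_1, ..., a_8; the period length is 8.
Hence the expansion of sqrt(282) is a_0 = 16 followed by the repeating block 1, 3, 1, 4, 1, 3, 1, 32 (period 8).

[16; (1, 3, 1, 4, 1, 3, 1, 32)]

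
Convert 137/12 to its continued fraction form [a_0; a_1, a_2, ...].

Run the Euclidean algorithm on 137 and 12; the successive quotients are the partial quotients a_0, a_1, ... (each step inverts the fractional part left over by the previous one):
  137 = 11*12 + 5, so a_0 = 11.
  12 = 2*5 + 2, so a_1 = 2.
  5 = 2*2 + 1, so a_2 = 2.
  2 = 2*1 + 0, so a_3 = 2.
The remainder reaches 0 after 4 divisions, so the expansion has 4 partial quotients, read off in order.

[11; 2, 2, 2]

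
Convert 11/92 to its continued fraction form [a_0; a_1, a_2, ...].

Run the Euclidean algorithm on 11 and 92; the successive quotients are the partial quotients a_0, a_1, ... (each step inverts the fractional part left over by the previous one):
  11 = 0*92 + 11, so a_0 = 0.
  92 = 8*11 + 4, so a_1 = 8.
  11 = 2*4 + 3, so a_2 = 2.
  4 = 1*3 + 1, so a_3 = 1.
  3 = 3*1 + 0, so a_4 = 3.
The remainder reaches 0 after 5 divisions, so the expansion has 5 partial quotients, read off in order.

[0; 8, 2, 1, 3]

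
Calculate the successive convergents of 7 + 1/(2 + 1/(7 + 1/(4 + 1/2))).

Using the convergent recurrence p_i = a_i*p_{i-1} + p_{i-2}, q_i = a_i*q_{i-1} + q_{i-2} with p_{-2}=0, p_{-1}=1, q_{-2}=1, q_{-1}=0:
  i=0: a_0=7, p_0 = 7*1 + 0 = 7, q_0 = 7*0 + 1 = 1.
  i=1: a_1=2, p_1 = 2*7 + 1 = 15, q_1 = 2*1 + 0 = 2.
  i=2: a_2=7, p_2 = 7*15 + 7 = 112, q_2 = 7*2 + 1 = 15.
  i=3: a_3=4, p_3 = 4*112 + 15 = 463, q_3 = 4*15 + 2 = 62.
  i=4: a_4=2, p_4 = 2*463 + 112 = 1038, q_4 = 2*62 + 15 = 139.

7/1, 15/2, 112/15, 463/62, 1038/139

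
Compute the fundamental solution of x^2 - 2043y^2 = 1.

First expand sqrt(2043) as a continued fraction. With x_i = (sqrt(2043) + m_i)/d_i and (m_0, d_0) = (0, 1): a_0 = floor(sqrt(2043)) = 45, since 45^2 = 2025 <= 2043 < 2116 = 46^2.
Iterate m_{i+1} = d_i*a_i - m_i, d_{i+1} = (2043 - m_{i+1}^2)/d_i, a_{i+1} = floor((a_0 + m_{i+1})/d_{i+1}):
  m_1 = 1*45 - 0 = 45, d_1 = (2043 - 45^2)/1 = 18/1 = 18, a_1 = floor((45 + 45)/18) = 5.
  m_2 = 18*5 - 45 = 45, d_2 = (2043 - 45^2)/18 = 18/18 = 1, a_2 = floor((45 + 45)/1) = 90.
  m_3 = 1*90 - 45 = 45, d_3 = (2043 - 45^2)/1 = 18/1 = 18: (m_3, d_3) = (m_1, d_1) = (45, 18), so from here the quotients repeat a_1, a_2; the period length is 2.
So sqrt(2043) = [45; (5, 90)] with period length k = 2.
k is even, so the fundamental solution of x^2 - 2043y^2 = 1 is (p_{k-1}, q_{k-1}) = (p_1, q_1); compute convergents through index 1.
Convergents (p_i = a_i*p_{i-1} + p_{i-2}, q_i = a_i*q_{i-1} + q_{i-2} with p_{-2}=0, p_{-1}=1, q_{-2}=1, q_{-1}=0):
  i=0: a_0=45, p_0 = 45*1 + 0 = 45, q_0 = 45*0 + 1 = 1.
  i=1: a_1=5, p_1 = 5*45 + 1 = 226, q_1 = 5*1 + 0 = 5.
Check: 226^2 - 2043*5^2 = 51076 - 51075 = 1, so (x, y) = (226, 5) solves the equation, and by the theorem it is the least positive solution.

(x, y) = (226, 5)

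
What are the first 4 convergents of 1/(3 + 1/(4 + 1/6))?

0/1, 1/3, 4/13, 25/81

Using the convergent recurrence p_i = a_i*p_{i-1} + p_{i-2}, q_i = a_i*q_{i-1} + q_{i-2} with p_{-2}=0, p_{-1}=1, q_{-2}=1, q_{-1}=0:
  i=0: a_0=0, p_0 = 0*1 + 0 = 0, q_0 = 0*0 + 1 = 1.
  i=1: a_1=3, p_1 = 3*0 + 1 = 1, q_1 = 3*1 + 0 = 3.
  i=2: a_2=4, p_2 = 4*1 + 0 = 4, q_2 = 4*3 + 1 = 13.
  i=3: a_3=6, p_3 = 6*4 + 1 = 25, q_3 = 6*13 + 3 = 81.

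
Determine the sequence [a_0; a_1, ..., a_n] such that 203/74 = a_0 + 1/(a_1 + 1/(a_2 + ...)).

[2; 1, 2, 1, 8, 2]

Run the Euclidean algorithm on 203 and 74; the successive quotients are the partial quotients a_0, a_1, ... (each step inverts the fractional part left over by the previous one):
  203 = 2*74 + 55, so a_0 = 2.
  74 = 1*55 + 19, so a_1 = 1.
  55 = 2*19 + 17, so a_2 = 2.
  19 = 1*17 + 2, so a_3 = 1.
  17 = 8*2 + 1, so a_4 = 8.
  2 = 2*1 + 0, so a_5 = 2.
The remainder reaches 0 after 6 divisions, so the expansion has 6 partial quotients, read off in order.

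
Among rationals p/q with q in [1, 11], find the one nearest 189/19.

Expand x = 189/19 as a continued fraction with the Euclidean algorithm:
  189 = 9*19 + 18, so a_0 = 9.
  19 = 1*18 + 1, so a_1 = 1.
  18 = 18*1 + 0, so a_2 = 18.
so x = [9; 1, 18].
Convergents (p_i = a_i*p_{i-1} + p_{i-2}, q_i = a_i*q_{i-1} + q_{i-2} with p_{-2}=0, p_{-1}=1, q_{-2}=1, q_{-1}=0), until the denominator exceeds 11:
  i=0: a_0=9, p_0 = 9*1 + 0 = 9, q_0 = 9*0 + 1 = 1.
  i=1: a_1=1, p_1 = 1*9 + 1 = 10, q_1 = 1*1 + 0 = 1.
  i=2: a_2=18, p_2 = 18*10 + 9 = 189, q_2 = 18*1 + 1 = 19.
q_2 = 19 > 11, so the last convergent with denominator <= 11 is p_1/q_1 = 10/1.
The closest fraction with denominator <= 11 is either p_1/q_1 or the intermediate fraction (k*p_1 + p_0)/(k*q_1 + q_0) with the largest k >= 1 whose denominator stays <= 11; these approach x as k grows, and every other convergent or intermediate fraction in range is farther away.
Largest k: floor((11 - q_0)/q_1) = floor((11 - 1)/1) = 10.
That gives (10*10 + 9)/(10*1 + 1) = 109/11.
Compare the errors: |x - 10/1| = |189*1 - 10*19|/(19*1) = 1/19, and |x - 109/11| = |189*11 - 109*19|/(19*11) = 8/209.
Cross-multiplying, 8*19 = 152 < 209 = 1*209, so 8/209 is smaller: the intermediate fraction 109/11 is closer to x than 10/1.

109/11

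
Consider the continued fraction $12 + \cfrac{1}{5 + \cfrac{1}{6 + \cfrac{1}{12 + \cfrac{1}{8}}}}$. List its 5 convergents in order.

Using the convergent recurrence p_i = a_i*p_{i-1} + p_{i-2}, q_i = a_i*q_{i-1} + q_{i-2} with p_{-2}=0, p_{-1}=1, q_{-2}=1, q_{-1}=0:
  i=0: a_0=12, p_0 = 12*1 + 0 = 12, q_0 = 12*0 + 1 = 1.
  i=1: a_1=5, p_1 = 5*12 + 1 = 61, q_1 = 5*1 + 0 = 5.
  i=2: a_2=6, p_2 = 6*61 + 12 = 378, q_2 = 6*5 + 1 = 31.
  i=3: a_3=12, p_3 = 12*378 + 61 = 4597, q_3 = 12*31 + 5 = 377.
  i=4: a_4=8, p_4 = 8*4597 + 378 = 37154, q_4 = 8*377 + 31 = 3047.

12/1, 61/5, 378/31, 4597/377, 37154/3047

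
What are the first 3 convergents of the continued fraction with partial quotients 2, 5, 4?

2/1, 11/5, 46/21

Using the convergent recurrence p_i = a_i*p_{i-1} + p_{i-2}, q_i = a_i*q_{i-1} + q_{i-2} with p_{-2}=0, p_{-1}=1, q_{-2}=1, q_{-1}=0:
  i=0: a_0=2, p_0 = 2*1 + 0 = 2, q_0 = 2*0 + 1 = 1.
  i=1: a_1=5, p_1 = 5*2 + 1 = 11, q_1 = 5*1 + 0 = 5.
  i=2: a_2=4, p_2 = 4*11 + 2 = 46, q_2 = 4*5 + 1 = 21.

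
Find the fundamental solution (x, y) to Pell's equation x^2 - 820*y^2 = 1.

First expand sqrt(820) as a continued fraction. With x_i = (sqrt(820) + m_i)/d_i and (m_0, d_0) = (0, 1): a_0 = floor(sqrt(820)) = 28, since 28^2 = 784 <= 820 < 841 = 29^2.
Iterate m_{i+1} = d_i*a_i - m_i, d_{i+1} = (820 - m_{i+1}^2)/d_i, a_{i+1} = floor((a_0 + m_{i+1})/d_{i+1}):
  m_1 = 1*28 - 0 = 28, d_1 = (820 - 28^2)/1 = 36/1 = 36, a_1 = floor((28 + 28)/36) = 1.
  m_2 = 36*1 - 28 = 8, d_2 = (820 - 8^2)/36 = 756/36 = 21, a_2 = floor((28 + 8)/21) = 1.
  m_3 = 21*1 - 8 = 13, d_3 = (820 - 13^2)/21 = 651/21 = 31, a_3 = floor((28 + 13)/31) = 1.
  m_4 = 31*1 - 13 = 18, d_4 = (820 - 18^2)/31 = 496/31 = 16, a_4 = floor((28 + 18)/16) = 2.
  m_5 = 16*2 - 18 = 14, d_5 = (820 - 14^2)/16 = 624/16 = 39, a_5 = floor((28 + 14)/39) = 1.
  m_6 = 39*1 - 14 = 25, d_6 = (820 - 25^2)/39 = 195/39 = 5, a_6 = floor((28 + 25)/5) = 10.
  m_7 = 5*10 - 25 = 25, d_7 = (820 - 25^2)/5 = 195/5 = 39, a_7 = floor((28 + 25)/39) = 1.
  m_8 = 39*1 - 25 = 14, d_8 = (820 - 14^2)/39 = 624/39 = 16, a_8 = floor((28 + 14)/16) = 2.
  m_9 = 16*2 - 14 = 18, d_9 = (820 - 18^2)/16 = 496/16 = 31, a_9 = floor((28 + 18)/31) = 1.
  m_10 = 31*1 - 18 = 13, d_10 = (820 - 13^2)/31 = 651/31 = 21, a_10 = floor((28 + 13)/21) = 1.
  m_11 = 21*1 - 13 = 8, d_11 = (820 - 8^2)/21 = 756/21 = 36, a_11 = floor((28 + 8)/36) = 1.
  m_12 = 36*1 - 8 = 28, d_12 = (820 - 28^2)/36 = 36/36 = 1, a_12 = floor((28 + 28)/1) = 56.
  m_13 = 1*56 - 28 = 28, d_13 = (820 - 28^2)/1 = 36/1 = 36: (m_13, d_13) = (m_1, d_1) = (28, 36), so from here the quotients repeat a_1, ..., a_12; the period length is 12.
So sqrt(820) = [28; (1, 1, 1, 2, 1, 10, 1, 2, 1, 1, 1, 56)] with period length k = 12.
k is even, so the fundamental solution of x^2 - 820y^2 = 1 is (p_{k-1}, q_{k-1}) = (p_11, q_11); compute convergents through index 11.
Convergents (p_i = a_i*p_{i-1} + p_{i-2}, q_i = a_i*q_{i-1} + q_{i-2} with p_{-2}=0, p_{-1}=1, q_{-2}=1, q_{-1}=0):
  i=0: a_0=28, p_0 = 28*1 + 0 = 28, q_0 = 28*0 + 1 = 1.
  i=1: a_1=1, p_1 = 1*28 + 1 = 29, q_1 = 1*1 + 0 = 1.
  i=2: a_2=1, p_2 = 1*29 + 28 = 57, q_2 = 1*1 + 1 = 2.
  i=3: a_3=1, p_3 = 1*57 + 29 = 86, q_3 = 1*2 + 1 = 3.
  i=4: a_4=2, p_4 = 2*86 + 57 = 229, q_4 = 2*3 + 2 = 8.
  i=5: a_5=1, p_5 = 1*229 + 86 = 315, q_5 = 1*8 + 3 = 11.
  i=6: a_6=10, p_6 = 10*315 + 229 = 3379, q_6 = 10*11 + 8 = 118.
  i=7: a_7=1, p_7 = 1*3379 + 315 = 3694, q_7 = 1*118 + 11 = 129.
  i=8: a_8=2, p_8 = 2*3694 + 3379 = 10767, q_8 = 2*129 + 118 = 376.
  i=9: a_9=1, p_9 = 1*10767 + 3694 = 14461, q_9 = 1*376 + 129 = 505.
  i=10: a_10=1, p_10 = 1*14461 + 10767 = 25228, q_10 = 1*505 + 376 = 881.
  i=11: a_11=1, p_11 = 1*25228 + 14461 = 39689, q_11 = 1*881 + 505 = 1386.
Check: 39689^2 - 820*1386^2 = 1575216721 - 1575216720 = 1, so (x, y) = (39689, 1386) solves the equation, and by the theorem it is the least positive solution.

(x, y) = (39689, 1386)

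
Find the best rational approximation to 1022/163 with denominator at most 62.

232/37

Expand x = 1022/163 as a continued fraction with the Euclidean algorithm:
  1022 = 6*163 + 44, so a_0 = 6.
  163 = 3*44 + 31, so a_1 = 3.
  44 = 1*31 + 13, so a_2 = 1.
  31 = 2*13 + 5, so a_3 = 2.
  13 = 2*5 + 3, so a_4 = 2.
  5 = 1*3 + 2, so a_5 = 1.
  3 = 1*2 + 1, so a_6 = 1.
  2 = 2*1 + 0, so a_7 = 2.
so x = [6; 3, 1, 2, 2, 1, 1, 2].
Convergents (p_i = a_i*p_{i-1} + p_{i-2}, q_i = a_i*q_{i-1} + q_{i-2} with p_{-2}=0, p_{-1}=1, q_{-2}=1, q_{-1}=0), until the denominator exceeds 62:
  i=0: a_0=6, p_0 = 6*1 + 0 = 6, q_0 = 6*0 + 1 = 1.
  i=1: a_1=3, p_1 = 3*6 + 1 = 19, q_1 = 3*1 + 0 = 3.
  i=2: a_2=1, p_2 = 1*19 + 6 = 25, q_2 = 1*3 + 1 = 4.
  i=3: a_3=2, p_3 = 2*25 + 19 = 69, q_3 = 2*4 + 3 = 11.
  i=4: a_4=2, p_4 = 2*69 + 25 = 163, q_4 = 2*11 + 4 = 26.
  i=5: a_5=1, p_5 = 1*163 + 69 = 232, q_5 = 1*26 + 11 = 37.
  i=6: a_6=1, p_6 = 1*232 + 163 = 395, q_6 = 1*37 + 26 = 63.
q_6 = 63 > 62, so the last convergent with denominator <= 62 is p_5/q_5 = 232/37.
The closest fraction with denominator <= 62 is either p_5/q_5 or the intermediate fraction (k*p_5 + p_4)/(k*q_5 + q_4) with the largest k >= 1 whose denominator stays <= 62; these approach x as k grows, and every other convergent or intermediate fraction in range is farther away.
Largest k: floor((62 - q_4)/q_5) = floor((62 - 26)/37) = 0.
Since k = 0, no intermediate fraction beyond p_5/q_5 has denominator <= 62, so the convergent 232/37 is the closest (its error is |1022*37 - 232*163|/(163*37) = 2/6031).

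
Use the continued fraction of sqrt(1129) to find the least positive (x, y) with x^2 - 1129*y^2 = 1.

(x, y) = (56449, 1680)

First expand sqrt(1129) as a continued fraction. With x_i = (sqrt(1129) + m_i)/d_i and (m_0, d_0) = (0, 1): a_0 = floor(sqrt(1129)) = 33, since 33^2 = 1089 <= 1129 < 1156 = 34^2.
Iterate m_{i+1} = d_i*a_i - m_i, d_{i+1} = (1129 - m_{i+1}^2)/d_i, a_{i+1} = floor((a_0 + m_{i+1})/d_{i+1}):
  m_1 = 1*33 - 0 = 33, d_1 = (1129 - 33^2)/1 = 40/1 = 40, a_1 = floor((33 + 33)/40) = 1.
  m_2 = 40*1 - 33 = 7, d_2 = (1129 - 7^2)/40 = 1080/40 = 27, a_2 = floor((33 + 7)/27) = 1.
  m_3 = 27*1 - 7 = 20, d_3 = (1129 - 20^2)/27 = 729/27 = 27, a_3 = floor((33 + 20)/27) = 1.
  m_4 = 27*1 - 20 = 7, d_4 = (1129 - 7^2)/27 = 1080/27 = 40, a_4 = floor((33 + 7)/40) = 1.
  m_5 = 40*1 - 7 = 33, d_5 = (1129 - 33^2)/40 = 40/40 = 1, a_5 = floor((33 + 33)/1) = 66.
  m_6 = 1*66 - 33 = 33, d_6 = (1129 - 33^2)/1 = 40/1 = 40: (m_6, d_6) = (m_1, d_1) = (33, 40), so from here the quotients repeat a_1, ..., a_5; the period length is 5.
So sqrt(1129) = [33; (1, 1, 1, 1, 66)] with period length k = 5.
k is odd, so (p_{k-1}, q_{k-1}) only solves x^2 - 1129y^2 = -1 and the fundamental solution of x^2 - 1129y^2 = 1 is (p_{2k-1}, q_{2k-1}) = (p_9, q_9); compute convergents through index 9, running through the period twice.
Convergents (p_i = a_i*p_{i-1} + p_{i-2}, q_i = a_i*q_{i-1} + q_{i-2} with p_{-2}=0, p_{-1}=1, q_{-2}=1, q_{-1}=0):
  i=0: a_0=33, p_0 = 33*1 + 0 = 33, q_0 = 33*0 + 1 = 1.
  i=1: a_1=1, p_1 = 1*33 + 1 = 34, q_1 = 1*1 + 0 = 1.
  i=2: a_2=1, p_2 = 1*34 + 33 = 67, q_2 = 1*1 + 1 = 2.
  i=3: a_3=1, p_3 = 1*67 + 34 = 101, q_3 = 1*2 + 1 = 3.
  i=4: a_4=1, p_4 = 1*101 + 67 = 168, q_4 = 1*3 + 2 = 5.
  i=5: a_5=66, p_5 = 66*168 + 101 = 11189, q_5 = 66*5 + 3 = 333.
  i=6: a_6=1, p_6 = 1*11189 + 168 = 11357, q_6 = 1*333 + 5 = 338.
  i=7: a_7=1, p_7 = 1*11357 + 11189 = 22546, q_7 = 1*338 + 333 = 671.
  i=8: a_8=1, p_8 = 1*22546 + 11357 = 33903, q_8 = 1*671 + 338 = 1009.
  i=9: a_9=1, p_9 = 1*33903 + 22546 = 56449, q_9 = 1*1009 + 671 = 1680.
Indeed p_4^2 - 1129*q_4^2 = 28224 - 28225 = -1, not +1.
Check: 56449^2 - 1129*1680^2 = 3186489601 - 3186489600 = 1, so (x, y) = (56449, 1680) solves the equation, and by the theorem it is the least positive solution.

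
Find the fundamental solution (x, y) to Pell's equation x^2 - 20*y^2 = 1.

First expand sqrt(20) as a continued fraction. With x_i = (sqrt(20) + m_i)/d_i and (m_0, d_0) = (0, 1): a_0 = floor(sqrt(20)) = 4, since 4^2 = 16 <= 20 < 25 = 5^2.
Iterate m_{i+1} = d_i*a_i - m_i, d_{i+1} = (20 - m_{i+1}^2)/d_i, a_{i+1} = floor((a_0 + m_{i+1})/d_{i+1}):
  m_1 = 1*4 - 0 = 4, d_1 = (20 - 4^2)/1 = 4/1 = 4, a_1 = floor((4 + 4)/4) = 2.
  m_2 = 4*2 - 4 = 4, d_2 = (20 - 4^2)/4 = 4/4 = 1, a_2 = floor((4 + 4)/1) = 8.
  m_3 = 1*8 - 4 = 4, d_3 = (20 - 4^2)/1 = 4/1 = 4: (m_3, d_3) = (m_1, d_1) = (4, 4), so from here the quotients repeat a_1, a_2; the period length is 2.
So sqrt(20) = [4; (2, 8)] with period length k = 2.
k is even, so the fundamental solution of x^2 - 20y^2 = 1 is (p_{k-1}, q_{k-1}) = (p_1, q_1); compute convergents through index 1.
Convergents (p_i = a_i*p_{i-1} + p_{i-2}, q_i = a_i*q_{i-1} + q_{i-2} with p_{-2}=0, p_{-1}=1, q_{-2}=1, q_{-1}=0):
  i=0: a_0=4, p_0 = 4*1 + 0 = 4, q_0 = 4*0 + 1 = 1.
  i=1: a_1=2, p_1 = 2*4 + 1 = 9, q_1 = 2*1 + 0 = 2.
Check: 9^2 - 20*2^2 = 81 - 80 = 1, so (x, y) = (9, 2) solves the equation, and by the theorem it is the least positive solution.

(x, y) = (9, 2)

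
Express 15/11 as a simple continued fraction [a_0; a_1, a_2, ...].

Run the Euclidean algorithm on 15 and 11; the successive quotients are the partial quotients a_0, a_1, ... (each step inverts the fractional part left over by the previous one):
  15 = 1*11 + 4, so a_0 = 1.
  11 = 2*4 + 3, so a_1 = 2.
  4 = 1*3 + 1, so a_2 = 1.
  3 = 3*1 + 0, so a_3 = 3.
The remainder reaches 0 after 4 divisions, so the expansion has 4 partial quotients, read off in order.

[1; 2, 1, 3]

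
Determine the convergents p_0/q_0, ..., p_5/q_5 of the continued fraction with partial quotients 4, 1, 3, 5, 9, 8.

4/1, 5/1, 19/4, 100/21, 919/193, 7452/1565

Using the convergent recurrence p_i = a_i*p_{i-1} + p_{i-2}, q_i = a_i*q_{i-1} + q_{i-2} with p_{-2}=0, p_{-1}=1, q_{-2}=1, q_{-1}=0:
  i=0: a_0=4, p_0 = 4*1 + 0 = 4, q_0 = 4*0 + 1 = 1.
  i=1: a_1=1, p_1 = 1*4 + 1 = 5, q_1 = 1*1 + 0 = 1.
  i=2: a_2=3, p_2 = 3*5 + 4 = 19, q_2 = 3*1 + 1 = 4.
  i=3: a_3=5, p_3 = 5*19 + 5 = 100, q_3 = 5*4 + 1 = 21.
  i=4: a_4=9, p_4 = 9*100 + 19 = 919, q_4 = 9*21 + 4 = 193.
  i=5: a_5=8, p_5 = 8*919 + 100 = 7452, q_5 = 8*193 + 21 = 1565.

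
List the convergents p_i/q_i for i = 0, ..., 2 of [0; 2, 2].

Using the convergent recurrence p_i = a_i*p_{i-1} + p_{i-2}, q_i = a_i*q_{i-1} + q_{i-2} with p_{-2}=0, p_{-1}=1, q_{-2}=1, q_{-1}=0:
  i=0: a_0=0, p_0 = 0*1 + 0 = 0, q_0 = 0*0 + 1 = 1.
  i=1: a_1=2, p_1 = 2*0 + 1 = 1, q_1 = 2*1 + 0 = 2.
  i=2: a_2=2, p_2 = 2*1 + 0 = 2, q_2 = 2*2 + 1 = 5.

0/1, 1/2, 2/5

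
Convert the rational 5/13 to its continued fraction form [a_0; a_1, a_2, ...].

[0; 2, 1, 1, 2]

Run the Euclidean algorithm on 5 and 13; the successive quotients are the partial quotients a_0, a_1, ... (each step inverts the fractional part left over by the previous one):
  5 = 0*13 + 5, so a_0 = 0.
  13 = 2*5 + 3, so a_1 = 2.
  5 = 1*3 + 2, so a_2 = 1.
  3 = 1*2 + 1, so a_3 = 1.
  2 = 2*1 + 0, so a_4 = 2.
The remainder reaches 0 after 5 divisions, so the expansion has 5 partial quotients, read off in order.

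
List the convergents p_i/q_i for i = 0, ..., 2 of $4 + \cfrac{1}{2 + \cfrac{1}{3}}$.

4/1, 9/2, 31/7

Using the convergent recurrence p_i = a_i*p_{i-1} + p_{i-2}, q_i = a_i*q_{i-1} + q_{i-2} with p_{-2}=0, p_{-1}=1, q_{-2}=1, q_{-1}=0:
  i=0: a_0=4, p_0 = 4*1 + 0 = 4, q_0 = 4*0 + 1 = 1.
  i=1: a_1=2, p_1 = 2*4 + 1 = 9, q_1 = 2*1 + 0 = 2.
  i=2: a_2=3, p_2 = 3*9 + 4 = 31, q_2 = 3*2 + 1 = 7.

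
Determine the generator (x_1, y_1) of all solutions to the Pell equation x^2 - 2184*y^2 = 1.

(x, y) = (701, 15)

First expand sqrt(2184) as a continued fraction. With x_i = (sqrt(2184) + m_i)/d_i and (m_0, d_0) = (0, 1): a_0 = floor(sqrt(2184)) = 46, since 46^2 = 2116 <= 2184 < 2209 = 47^2.
Iterate m_{i+1} = d_i*a_i - m_i, d_{i+1} = (2184 - m_{i+1}^2)/d_i, a_{i+1} = floor((a_0 + m_{i+1})/d_{i+1}):
  m_1 = 1*46 - 0 = 46, d_1 = (2184 - 46^2)/1 = 68/1 = 68, a_1 = floor((46 + 46)/68) = 1.
  m_2 = 68*1 - 46 = 22, d_2 = (2184 - 22^2)/68 = 1700/68 = 25, a_2 = floor((46 + 22)/25) = 2.
  m_3 = 25*2 - 22 = 28, d_3 = (2184 - 28^2)/25 = 1400/25 = 56, a_3 = floor((46 + 28)/56) = 1.
  m_4 = 56*1 - 28 = 28, d_4 = (2184 - 28^2)/56 = 1400/56 = 25, a_4 = floor((46 + 28)/25) = 2.
  m_5 = 25*2 - 28 = 22, d_5 = (2184 - 22^2)/25 = 1700/25 = 68, a_5 = floor((46 + 22)/68) = 1.
  m_6 = 68*1 - 22 = 46, d_6 = (2184 - 46^2)/68 = 68/68 = 1, a_6 = floor((46 + 46)/1) = 92.
  m_7 = 1*92 - 46 = 46, d_7 = (2184 - 46^2)/1 = 68/1 = 68: (m_7, d_7) = (m_1, d_1) = (46, 68), so from here the quotients repeat a_1, ..., a_6; the period length is 6.
So sqrt(2184) = [46; (1, 2, 1, 2, 1, 92)] with period length k = 6.
k is even, so the fundamental solution of x^2 - 2184y^2 = 1 is (p_{k-1}, q_{k-1}) = (p_5, q_5); compute convergents through index 5.
Convergents (p_i = a_i*p_{i-1} + p_{i-2}, q_i = a_i*q_{i-1} + q_{i-2} with p_{-2}=0, p_{-1}=1, q_{-2}=1, q_{-1}=0):
  i=0: a_0=46, p_0 = 46*1 + 0 = 46, q_0 = 46*0 + 1 = 1.
  i=1: a_1=1, p_1 = 1*46 + 1 = 47, q_1 = 1*1 + 0 = 1.
  i=2: a_2=2, p_2 = 2*47 + 46 = 140, q_2 = 2*1 + 1 = 3.
  i=3: a_3=1, p_3 = 1*140 + 47 = 187, q_3 = 1*3 + 1 = 4.
  i=4: a_4=2, p_4 = 2*187 + 140 = 514, q_4 = 2*4 + 3 = 11.
  i=5: a_5=1, p_5 = 1*514 + 187 = 701, q_5 = 1*11 + 4 = 15.
Check: 701^2 - 2184*15^2 = 491401 - 491400 = 1, so (x, y) = (701, 15) solves the equation, and by the theorem it is the least positive solution.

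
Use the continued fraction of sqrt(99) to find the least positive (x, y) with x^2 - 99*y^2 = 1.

First expand sqrt(99) as a continued fraction. With x_i = (sqrt(99) + m_i)/d_i and (m_0, d_0) = (0, 1): a_0 = floor(sqrt(99)) = 9, since 9^2 = 81 <= 99 < 100 = 10^2.
Iterate m_{i+1} = d_i*a_i - m_i, d_{i+1} = (99 - m_{i+1}^2)/d_i, a_{i+1} = floor((a_0 + m_{i+1})/d_{i+1}):
  m_1 = 1*9 - 0 = 9, d_1 = (99 - 9^2)/1 = 18/1 = 18, a_1 = floor((9 + 9)/18) = 1.
  m_2 = 18*1 - 9 = 9, d_2 = (99 - 9^2)/18 = 18/18 = 1, a_2 = floor((9 + 9)/1) = 18.
  m_3 = 1*18 - 9 = 9, d_3 = (99 - 9^2)/1 = 18/1 = 18: (m_3, d_3) = (m_1, d_1) = (9, 18), so from here the quotients repeat a_1, a_2; the period length is 2.
So sqrt(99) = [9; (1, 18)] with period length k = 2.
k is even, so the fundamental solution of x^2 - 99y^2 = 1 is (p_{k-1}, q_{k-1}) = (p_1, q_1); compute convergents through index 1.
Convergents (p_i = a_i*p_{i-1} + p_{i-2}, q_i = a_i*q_{i-1} + q_{i-2} with p_{-2}=0, p_{-1}=1, q_{-2}=1, q_{-1}=0):
  i=0: a_0=9, p_0 = 9*1 + 0 = 9, q_0 = 9*0 + 1 = 1.
  i=1: a_1=1, p_1 = 1*9 + 1 = 10, q_1 = 1*1 + 0 = 1.
Check: 10^2 - 99*1^2 = 100 - 99 = 1, so (x, y) = (10, 1) solves the equation, and by the theorem it is the least positive solution.

(x, y) = (10, 1)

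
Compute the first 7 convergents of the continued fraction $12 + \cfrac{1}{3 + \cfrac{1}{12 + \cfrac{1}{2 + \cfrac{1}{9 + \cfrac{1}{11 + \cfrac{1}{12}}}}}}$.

Using the convergent recurrence p_i = a_i*p_{i-1} + p_{i-2}, q_i = a_i*q_{i-1} + q_{i-2} with p_{-2}=0, p_{-1}=1, q_{-2}=1, q_{-1}=0:
  i=0: a_0=12, p_0 = 12*1 + 0 = 12, q_0 = 12*0 + 1 = 1.
  i=1: a_1=3, p_1 = 3*12 + 1 = 37, q_1 = 3*1 + 0 = 3.
  i=2: a_2=12, p_2 = 12*37 + 12 = 456, q_2 = 12*3 + 1 = 37.
  i=3: a_3=2, p_3 = 2*456 + 37 = 949, q_3 = 2*37 + 3 = 77.
  i=4: a_4=9, p_4 = 9*949 + 456 = 8997, q_4 = 9*77 + 37 = 730.
  i=5: a_5=11, p_5 = 11*8997 + 949 = 99916, q_5 = 11*730 + 77 = 8107.
  i=6: a_6=12, p_6 = 12*99916 + 8997 = 1207989, q_6 = 12*8107 + 730 = 98014.

12/1, 37/3, 456/37, 949/77, 8997/730, 99916/8107, 1207989/98014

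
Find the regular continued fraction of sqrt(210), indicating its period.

[14; (2, 28)]

Write x_i = (sqrt(210) + m_i)/d_i with (m_0, d_0) = (0, 1). a_0 = floor(sqrt(210)) = 14, since 14^2 = 196 <= 210 < 225 = 15^2.
Iterate m_{i+1} = d_i*a_i - m_i, d_{i+1} = (210 - m_{i+1}^2)/d_i, a_{i+1} = floor((a_0 + m_{i+1})/d_{i+1}):
  m_1 = 1*14 - 0 = 14, d_1 = (210 - 14^2)/1 = 14/1 = 14, a_1 = floor((14 + 14)/14) = 2.
  m_2 = 14*2 - 14 = 14, d_2 = (210 - 14^2)/14 = 14/14 = 1, a_2 = floor((14 + 14)/1) = 28.
  m_3 = 1*28 - 14 = 14, d_3 = (210 - 14^2)/1 = 14/1 = 14: (m_3, d_3) = (m_1, d_1) = (14, 14), so from here the quotients repeat a_1, a_2; the period length is 2.
Hence the expansion of sqrt(210) is a_0 = 14 followed by the repeating block 2, 28 (period 2).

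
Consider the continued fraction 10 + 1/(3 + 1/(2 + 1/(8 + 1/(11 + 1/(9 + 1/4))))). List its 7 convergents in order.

Using the convergent recurrence p_i = a_i*p_{i-1} + p_{i-2}, q_i = a_i*q_{i-1} + q_{i-2} with p_{-2}=0, p_{-1}=1, q_{-2}=1, q_{-1}=0:
  i=0: a_0=10, p_0 = 10*1 + 0 = 10, q_0 = 10*0 + 1 = 1.
  i=1: a_1=3, p_1 = 3*10 + 1 = 31, q_1 = 3*1 + 0 = 3.
  i=2: a_2=2, p_2 = 2*31 + 10 = 72, q_2 = 2*3 + 1 = 7.
  i=3: a_3=8, p_3 = 8*72 + 31 = 607, q_3 = 8*7 + 3 = 59.
  i=4: a_4=11, p_4 = 11*607 + 72 = 6749, q_4 = 11*59 + 7 = 656.
  i=5: a_5=9, p_5 = 9*6749 + 607 = 61348, q_5 = 9*656 + 59 = 5963.
  i=6: a_6=4, p_6 = 4*61348 + 6749 = 252141, q_6 = 4*5963 + 656 = 24508.

10/1, 31/3, 72/7, 607/59, 6749/656, 61348/5963, 252141/24508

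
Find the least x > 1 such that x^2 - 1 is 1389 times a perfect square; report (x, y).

First expand sqrt(1389) as a continued fraction. With x_i = (sqrt(1389) + m_i)/d_i and (m_0, d_0) = (0, 1): a_0 = floor(sqrt(1389)) = 37, since 37^2 = 1369 <= 1389 < 1444 = 38^2.
Iterate m_{i+1} = d_i*a_i - m_i, d_{i+1} = (1389 - m_{i+1}^2)/d_i, a_{i+1} = floor((a_0 + m_{i+1})/d_{i+1}):
  m_1 = 1*37 - 0 = 37, d_1 = (1389 - 37^2)/1 = 20/1 = 20, a_1 = floor((37 + 37)/20) = 3.
  m_2 = 20*3 - 37 = 23, d_2 = (1389 - 23^2)/20 = 860/20 = 43, a_2 = floor((37 + 23)/43) = 1.
  m_3 = 43*1 - 23 = 20, d_3 = (1389 - 20^2)/43 = 989/43 = 23, a_3 = floor((37 + 20)/23) = 2.
  m_4 = 23*2 - 20 = 26, d_4 = (1389 - 26^2)/23 = 713/23 = 31, a_4 = floor((37 + 26)/31) = 2.
  m_5 = 31*2 - 26 = 36, d_5 = (1389 - 36^2)/31 = 93/31 = 3, a_5 = floor((37 + 36)/3) = 24.
  m_6 = 3*24 - 36 = 36, d_6 = (1389 - 36^2)/3 = 93/3 = 31, a_6 = floor((37 + 36)/31) = 2.
  m_7 = 31*2 - 36 = 26, d_7 = (1389 - 26^2)/31 = 713/31 = 23, a_7 = floor((37 + 26)/23) = 2.
  m_8 = 23*2 - 26 = 20, d_8 = (1389 - 20^2)/23 = 989/23 = 43, a_8 = floor((37 + 20)/43) = 1.
  m_9 = 43*1 - 20 = 23, d_9 = (1389 - 23^2)/43 = 860/43 = 20, a_9 = floor((37 + 23)/20) = 3.
  m_10 = 20*3 - 23 = 37, d_10 = (1389 - 37^2)/20 = 20/20 = 1, a_10 = floor((37 + 37)/1) = 74.
  m_11 = 1*74 - 37 = 37, d_11 = (1389 - 37^2)/1 = 20/1 = 20: (m_11, d_11) = (m_1, d_1) = (37, 20), so from here the quotients repeat a_1, ..., a_10; the period length is 10.
So sqrt(1389) = [37; (3, 1, 2, 2, 24, 2, 2, 1, 3, 74)] with period length k = 10.
k is even, so the fundamental solution of x^2 - 1389y^2 = 1 is (p_{k-1}, q_{k-1}) = (p_9, q_9); compute convergents through index 9.
Convergents (p_i = a_i*p_{i-1} + p_{i-2}, q_i = a_i*q_{i-1} + q_{i-2} with p_{-2}=0, p_{-1}=1, q_{-2}=1, q_{-1}=0):
  i=0: a_0=37, p_0 = 37*1 + 0 = 37, q_0 = 37*0 + 1 = 1.
  i=1: a_1=3, p_1 = 3*37 + 1 = 112, q_1 = 3*1 + 0 = 3.
  i=2: a_2=1, p_2 = 1*112 + 37 = 149, q_2 = 1*3 + 1 = 4.
  i=3: a_3=2, p_3 = 2*149 + 112 = 410, q_3 = 2*4 + 3 = 11.
  i=4: a_4=2, p_4 = 2*410 + 149 = 969, q_4 = 2*11 + 4 = 26.
  i=5: a_5=24, p_5 = 24*969 + 410 = 23666, q_5 = 24*26 + 11 = 635.
  i=6: a_6=2, p_6 = 2*23666 + 969 = 48301, q_6 = 2*635 + 26 = 1296.
  i=7: a_7=2, p_7 = 2*48301 + 23666 = 120268, q_7 = 2*1296 + 635 = 3227.
  i=8: a_8=1, p_8 = 1*120268 + 48301 = 168569, q_8 = 1*3227 + 1296 = 4523.
  i=9: a_9=3, p_9 = 3*168569 + 120268 = 625975, q_9 = 3*4523 + 3227 = 16796.
Check: 625975^2 - 1389*16796^2 = 391844700625 - 391844700624 = 1, so (x, y) = (625975, 16796) solves the equation, and by the theorem it is the least positive solution.

(x, y) = (625975, 16796)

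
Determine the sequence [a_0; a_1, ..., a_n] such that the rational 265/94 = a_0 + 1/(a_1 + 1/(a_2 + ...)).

[2; 1, 4, 1, 1, 8]

Run the Euclidean algorithm on 265 and 94; the successive quotients are the partial quotients a_0, a_1, ... (each step inverts the fractional part left over by the previous one):
  265 = 2*94 + 77, so a_0 = 2.
  94 = 1*77 + 17, so a_1 = 1.
  77 = 4*17 + 9, so a_2 = 4.
  17 = 1*9 + 8, so a_3 = 1.
  9 = 1*8 + 1, so a_4 = 1.
  8 = 8*1 + 0, so a_5 = 8.
The remainder reaches 0 after 6 divisions, so the expansion has 6 partial quotients, read off in order.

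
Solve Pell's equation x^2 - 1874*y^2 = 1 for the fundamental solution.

(x, y) = (21455425, 495624)

First expand sqrt(1874) as a continued fraction. With x_i = (sqrt(1874) + m_i)/d_i and (m_0, d_0) = (0, 1): a_0 = floor(sqrt(1874)) = 43, since 43^2 = 1849 <= 1874 < 1936 = 44^2.
Iterate m_{i+1} = d_i*a_i - m_i, d_{i+1} = (1874 - m_{i+1}^2)/d_i, a_{i+1} = floor((a_0 + m_{i+1})/d_{i+1}):
  m_1 = 1*43 - 0 = 43, d_1 = (1874 - 43^2)/1 = 25/1 = 25, a_1 = floor((43 + 43)/25) = 3.
  m_2 = 25*3 - 43 = 32, d_2 = (1874 - 32^2)/25 = 850/25 = 34, a_2 = floor((43 + 32)/34) = 2.
  m_3 = 34*2 - 32 = 36, d_3 = (1874 - 36^2)/34 = 578/34 = 17, a_3 = floor((43 + 36)/17) = 4.
  m_4 = 17*4 - 36 = 32, d_4 = (1874 - 32^2)/17 = 850/17 = 50, a_4 = floor((43 + 32)/50) = 1.
  m_5 = 50*1 - 32 = 18, d_5 = (1874 - 18^2)/50 = 1550/50 = 31, a_5 = floor((43 + 18)/31) = 1.
  m_6 = 31*1 - 18 = 13, d_6 = (1874 - 13^2)/31 = 1705/31 = 55, a_6 = floor((43 + 13)/55) = 1.
  m_7 = 55*1 - 13 = 42, d_7 = (1874 - 42^2)/55 = 110/55 = 2, a_7 = floor((43 + 42)/2) = 42.
  m_8 = 2*42 - 42 = 42, d_8 = (1874 - 42^2)/2 = 110/2 = 55, a_8 = floor((43 + 42)/55) = 1.
  m_9 = 55*1 - 42 = 13, d_9 = (1874 - 13^2)/55 = 1705/55 = 31, a_9 = floor((43 + 13)/31) = 1.
  m_10 = 31*1 - 13 = 18, d_10 = (1874 - 18^2)/31 = 1550/31 = 50, a_10 = floor((43 + 18)/50) = 1.
  m_11 = 50*1 - 18 = 32, d_11 = (1874 - 32^2)/50 = 850/50 = 17, a_11 = floor((43 + 32)/17) = 4.
  m_12 = 17*4 - 32 = 36, d_12 = (1874 - 36^2)/17 = 578/17 = 34, a_12 = floor((43 + 36)/34) = 2.
  m_13 = 34*2 - 36 = 32, d_13 = (1874 - 32^2)/34 = 850/34 = 25, a_13 = floor((43 + 32)/25) = 3.
  m_14 = 25*3 - 32 = 43, d_14 = (1874 - 43^2)/25 = 25/25 = 1, a_14 = floor((43 + 43)/1) = 86.
  m_15 = 1*86 - 43 = 43, d_15 = (1874 - 43^2)/1 = 25/1 = 25: (m_15, d_15) = (m_1, d_1) = (43, 25), so from here the quotients repeat a_1, ..., a_14; the period length is 14.
So sqrt(1874) = [43; (3, 2, 4, 1, 1, 1, 42, 1, 1, 1, 4, 2, 3, 86)] with period length k = 14.
k is even, so the fundamental solution of x^2 - 1874y^2 = 1 is (p_{k-1}, q_{k-1}) = (p_13, q_13); compute convergents through index 13.
Convergents (p_i = a_i*p_{i-1} + p_{i-2}, q_i = a_i*q_{i-1} + q_{i-2} with p_{-2}=0, p_{-1}=1, q_{-2}=1, q_{-1}=0):
  i=0: a_0=43, p_0 = 43*1 + 0 = 43, q_0 = 43*0 + 1 = 1.
  i=1: a_1=3, p_1 = 3*43 + 1 = 130, q_1 = 3*1 + 0 = 3.
  i=2: a_2=2, p_2 = 2*130 + 43 = 303, q_2 = 2*3 + 1 = 7.
  i=3: a_3=4, p_3 = 4*303 + 130 = 1342, q_3 = 4*7 + 3 = 31.
  i=4: a_4=1, p_4 = 1*1342 + 303 = 1645, q_4 = 1*31 + 7 = 38.
  i=5: a_5=1, p_5 = 1*1645 + 1342 = 2987, q_5 = 1*38 + 31 = 69.
  i=6: a_6=1, p_6 = 1*2987 + 1645 = 4632, q_6 = 1*69 + 38 = 107.
  i=7: a_7=42, p_7 = 42*4632 + 2987 = 197531, q_7 = 42*107 + 69 = 4563.
  i=8: a_8=1, p_8 = 1*197531 + 4632 = 202163, q_8 = 1*4563 + 107 = 4670.
  i=9: a_9=1, p_9 = 1*202163 + 197531 = 399694, q_9 = 1*4670 + 4563 = 9233.
  i=10: a_10=1, p_10 = 1*399694 + 202163 = 601857, q_10 = 1*9233 + 4670 = 13903.
  i=11: a_11=4, p_11 = 4*601857 + 399694 = 2807122, q_11 = 4*13903 + 9233 = 64845.
  i=12: a_12=2, p_12 = 2*2807122 + 601857 = 6216101, q_12 = 2*64845 + 13903 = 143593.
  i=13: a_13=3, p_13 = 3*6216101 + 2807122 = 21455425, q_13 = 3*143593 + 64845 = 495624.
Check: 21455425^2 - 1874*495624^2 = 460335261930625 - 460335261930624 = 1, so (x, y) = (21455425, 495624) solves the equation, and by the theorem it is the least positive solution.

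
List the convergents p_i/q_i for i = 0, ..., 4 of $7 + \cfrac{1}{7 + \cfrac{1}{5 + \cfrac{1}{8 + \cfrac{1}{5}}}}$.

7/1, 50/7, 257/36, 2106/295, 10787/1511

Using the convergent recurrence p_i = a_i*p_{i-1} + p_{i-2}, q_i = a_i*q_{i-1} + q_{i-2} with p_{-2}=0, p_{-1}=1, q_{-2}=1, q_{-1}=0:
  i=0: a_0=7, p_0 = 7*1 + 0 = 7, q_0 = 7*0 + 1 = 1.
  i=1: a_1=7, p_1 = 7*7 + 1 = 50, q_1 = 7*1 + 0 = 7.
  i=2: a_2=5, p_2 = 5*50 + 7 = 257, q_2 = 5*7 + 1 = 36.
  i=3: a_3=8, p_3 = 8*257 + 50 = 2106, q_3 = 8*36 + 7 = 295.
  i=4: a_4=5, p_4 = 5*2106 + 257 = 10787, q_4 = 5*295 + 36 = 1511.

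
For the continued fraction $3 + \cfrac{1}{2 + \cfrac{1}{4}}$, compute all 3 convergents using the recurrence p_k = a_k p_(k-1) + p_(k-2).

3/1, 7/2, 31/9

Using the convergent recurrence p_i = a_i*p_{i-1} + p_{i-2}, q_i = a_i*q_{i-1} + q_{i-2} with p_{-2}=0, p_{-1}=1, q_{-2}=1, q_{-1}=0:
  i=0: a_0=3, p_0 = 3*1 + 0 = 3, q_0 = 3*0 + 1 = 1.
  i=1: a_1=2, p_1 = 2*3 + 1 = 7, q_1 = 2*1 + 0 = 2.
  i=2: a_2=4, p_2 = 4*7 + 3 = 31, q_2 = 4*2 + 1 = 9.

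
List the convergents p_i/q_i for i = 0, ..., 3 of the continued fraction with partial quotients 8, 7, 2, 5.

8/1, 57/7, 122/15, 667/82

Using the convergent recurrence p_i = a_i*p_{i-1} + p_{i-2}, q_i = a_i*q_{i-1} + q_{i-2} with p_{-2}=0, p_{-1}=1, q_{-2}=1, q_{-1}=0:
  i=0: a_0=8, p_0 = 8*1 + 0 = 8, q_0 = 8*0 + 1 = 1.
  i=1: a_1=7, p_1 = 7*8 + 1 = 57, q_1 = 7*1 + 0 = 7.
  i=2: a_2=2, p_2 = 2*57 + 8 = 122, q_2 = 2*7 + 1 = 15.
  i=3: a_3=5, p_3 = 5*122 + 57 = 667, q_3 = 5*15 + 7 = 82.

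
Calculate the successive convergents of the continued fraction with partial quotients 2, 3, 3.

Using the convergent recurrence p_i = a_i*p_{i-1} + p_{i-2}, q_i = a_i*q_{i-1} + q_{i-2} with p_{-2}=0, p_{-1}=1, q_{-2}=1, q_{-1}=0:
  i=0: a_0=2, p_0 = 2*1 + 0 = 2, q_0 = 2*0 + 1 = 1.
  i=1: a_1=3, p_1 = 3*2 + 1 = 7, q_1 = 3*1 + 0 = 3.
  i=2: a_2=3, p_2 = 3*7 + 2 = 23, q_2 = 3*3 + 1 = 10.

2/1, 7/3, 23/10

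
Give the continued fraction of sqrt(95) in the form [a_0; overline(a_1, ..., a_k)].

[9; overline(1, 2, 1, 18)]

Write x_i = (sqrt(95) + m_i)/d_i with (m_0, d_0) = (0, 1). a_0 = floor(sqrt(95)) = 9, since 9^2 = 81 <= 95 < 100 = 10^2.
Iterate m_{i+1} = d_i*a_i - m_i, d_{i+1} = (95 - m_{i+1}^2)/d_i, a_{i+1} = floor((a_0 + m_{i+1})/d_{i+1}):
  m_1 = 1*9 - 0 = 9, d_1 = (95 - 9^2)/1 = 14/1 = 14, a_1 = floor((9 + 9)/14) = 1.
  m_2 = 14*1 - 9 = 5, d_2 = (95 - 5^2)/14 = 70/14 = 5, a_2 = floor((9 + 5)/5) = 2.
  m_3 = 5*2 - 5 = 5, d_3 = (95 - 5^2)/5 = 70/5 = 14, a_3 = floor((9 + 5)/14) = 1.
  m_4 = 14*1 - 5 = 9, d_4 = (95 - 9^2)/14 = 14/14 = 1, a_4 = floor((9 + 9)/1) = 18.
  m_5 = 1*18 - 9 = 9, d_5 = (95 - 9^2)/1 = 14/1 = 14: (m_5, d_5) = (m_1, d_1) = (9, 14), so from here the quotients repeat a_1, ..., a_4; the period length is 4.
Hence the expansion of sqrt(95) is a_0 = 9 followed by the repeating block 1, 2, 1, 18 (period 4).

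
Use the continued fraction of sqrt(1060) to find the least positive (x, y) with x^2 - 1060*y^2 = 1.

First expand sqrt(1060) as a continued fraction. With x_i = (sqrt(1060) + m_i)/d_i and (m_0, d_0) = (0, 1): a_0 = floor(sqrt(1060)) = 32, since 32^2 = 1024 <= 1060 < 1089 = 33^2.
Iterate m_{i+1} = d_i*a_i - m_i, d_{i+1} = (1060 - m_{i+1}^2)/d_i, a_{i+1} = floor((a_0 + m_{i+1})/d_{i+1}):
  m_1 = 1*32 - 0 = 32, d_1 = (1060 - 32^2)/1 = 36/1 = 36, a_1 = floor((32 + 32)/36) = 1.
  m_2 = 36*1 - 32 = 4, d_2 = (1060 - 4^2)/36 = 1044/36 = 29, a_2 = floor((32 + 4)/29) = 1.
  m_3 = 29*1 - 4 = 25, d_3 = (1060 - 25^2)/29 = 435/29 = 15, a_3 = floor((32 + 25)/15) = 3.
  m_4 = 15*3 - 25 = 20, d_4 = (1060 - 20^2)/15 = 660/15 = 44, a_4 = floor((32 + 20)/44) = 1.
  m_5 = 44*1 - 20 = 24, d_5 = (1060 - 24^2)/44 = 484/44 = 11, a_5 = floor((32 + 24)/11) = 5.
  m_6 = 11*5 - 24 = 31, d_6 = (1060 - 31^2)/11 = 99/11 = 9, a_6 = floor((32 + 31)/9) = 7.
  m_7 = 9*7 - 31 = 32, d_7 = (1060 - 32^2)/9 = 36/9 = 4, a_7 = floor((32 + 32)/4) = 16.
  m_8 = 4*16 - 32 = 32, d_8 = (1060 - 32^2)/4 = 36/4 = 9, a_8 = floor((32 + 32)/9) = 7.
  m_9 = 9*7 - 32 = 31, d_9 = (1060 - 31^2)/9 = 99/9 = 11, a_9 = floor((32 + 31)/11) = 5.
  m_10 = 11*5 - 31 = 24, d_10 = (1060 - 24^2)/11 = 484/11 = 44, a_10 = floor((32 + 24)/44) = 1.
  m_11 = 44*1 - 24 = 20, d_11 = (1060 - 20^2)/44 = 660/44 = 15, a_11 = floor((32 + 20)/15) = 3.
  m_12 = 15*3 - 20 = 25, d_12 = (1060 - 25^2)/15 = 435/15 = 29, a_12 = floor((32 + 25)/29) = 1.
  m_13 = 29*1 - 25 = 4, d_13 = (1060 - 4^2)/29 = 1044/29 = 36, a_13 = floor((32 + 4)/36) = 1.
  m_14 = 36*1 - 4 = 32, d_14 = (1060 - 32^2)/36 = 36/36 = 1, a_14 = floor((32 + 32)/1) = 64.
  m_15 = 1*64 - 32 = 32, d_15 = (1060 - 32^2)/1 = 36/1 = 36: (m_15, d_15) = (m_1, d_1) = (32, 36), so from here the quotients repeat a_1, ..., a_14; the period length is 14.
So sqrt(1060) = [32; (1, 1, 3, 1, 5, 7, 16, 7, 5, 1, 3, 1, 1, 64)] with period length k = 14.
k is even, so the fundamental solution of x^2 - 1060y^2 = 1 is (p_{k-1}, q_{k-1}) = (p_13, q_13); compute convergents through index 13.
Convergents (p_i = a_i*p_{i-1} + p_{i-2}, q_i = a_i*q_{i-1} + q_{i-2} with p_{-2}=0, p_{-1}=1, q_{-2}=1, q_{-1}=0):
  i=0: a_0=32, p_0 = 32*1 + 0 = 32, q_0 = 32*0 + 1 = 1.
  i=1: a_1=1, p_1 = 1*32 + 1 = 33, q_1 = 1*1 + 0 = 1.
  i=2: a_2=1, p_2 = 1*33 + 32 = 65, q_2 = 1*1 + 1 = 2.
  i=3: a_3=3, p_3 = 3*65 + 33 = 228, q_3 = 3*2 + 1 = 7.
  i=4: a_4=1, p_4 = 1*228 + 65 = 293, q_4 = 1*7 + 2 = 9.
  i=5: a_5=5, p_5 = 5*293 + 228 = 1693, q_5 = 5*9 + 7 = 52.
  i=6: a_6=7, p_6 = 7*1693 + 293 = 12144, q_6 = 7*52 + 9 = 373.
  i=7: a_7=16, p_7 = 16*12144 + 1693 = 195997, q_7 = 16*373 + 52 = 6020.
  i=8: a_8=7, p_8 = 7*195997 + 12144 = 1384123, q_8 = 7*6020 + 373 = 42513.
  i=9: a_9=5, p_9 = 5*1384123 + 195997 = 7116612, q_9 = 5*42513 + 6020 = 218585.
  i=10: a_10=1, p_10 = 1*7116612 + 1384123 = 8500735, q_10 = 1*218585 + 42513 = 261098.
  i=11: a_11=3, p_11 = 3*8500735 + 7116612 = 32618817, q_11 = 3*261098 + 218585 = 1001879.
  i=12: a_12=1, p_12 = 1*32618817 + 8500735 = 41119552, q_12 = 1*1001879 + 261098 = 1262977.
  i=13: a_13=1, p_13 = 1*41119552 + 32618817 = 73738369, q_13 = 1*1262977 + 1001879 = 2264856.
Check: 73738369^2 - 1060*2264856^2 = 5437347062780161 - 5437347062780160 = 1, so (x, y) = (73738369, 2264856) solves the equation, and by the theorem it is the least positive solution.

(x, y) = (73738369, 2264856)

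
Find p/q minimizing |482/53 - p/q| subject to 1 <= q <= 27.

191/21

Expand x = 482/53 as a continued fraction with the Euclidean algorithm:
  482 = 9*53 + 5, so a_0 = 9.
  53 = 10*5 + 3, so a_1 = 10.
  5 = 1*3 + 2, so a_2 = 1.
  3 = 1*2 + 1, so a_3 = 1.
  2 = 2*1 + 0, so a_4 = 2.
so x = [9; 10, 1, 1, 2].
Convergents (p_i = a_i*p_{i-1} + p_{i-2}, q_i = a_i*q_{i-1} + q_{i-2} with p_{-2}=0, p_{-1}=1, q_{-2}=1, q_{-1}=0), until the denominator exceeds 27:
  i=0: a_0=9, p_0 = 9*1 + 0 = 9, q_0 = 9*0 + 1 = 1.
  i=1: a_1=10, p_1 = 10*9 + 1 = 91, q_1 = 10*1 + 0 = 10.
  i=2: a_2=1, p_2 = 1*91 + 9 = 100, q_2 = 1*10 + 1 = 11.
  i=3: a_3=1, p_3 = 1*100 + 91 = 191, q_3 = 1*11 + 10 = 21.
  i=4: a_4=2, p_4 = 2*191 + 100 = 482, q_4 = 2*21 + 11 = 53.
q_4 = 53 > 27, so the last convergent with denominator <= 27 is p_3/q_3 = 191/21.
The closest fraction with denominator <= 27 is either p_3/q_3 or the intermediate fraction (k*p_3 + p_2)/(k*q_3 + q_2) with the largest k >= 1 whose denominator stays <= 27; these approach x as k grows, and every other convergent or intermediate fraction in range is farther away.
Largest k: floor((27 - q_2)/q_3) = floor((27 - 11)/21) = 0.
Since k = 0, no intermediate fraction beyond p_3/q_3 has denominator <= 27, so the convergent 191/21 is the closest (its error is |482*21 - 191*53|/(53*21) = 1/1113).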